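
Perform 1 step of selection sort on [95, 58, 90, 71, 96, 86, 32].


Initial: [95, 58, 90, 71, 96, 86, 32]
Step 1: min=32 at 6
  Swap: [32, 58, 90, 71, 96, 86, 95]

After 1 step: [32, 58, 90, 71, 96, 86, 95]


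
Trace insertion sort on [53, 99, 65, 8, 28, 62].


Initial: [53, 99, 65, 8, 28, 62]
Insert 99: [53, 99, 65, 8, 28, 62]
Insert 65: [53, 65, 99, 8, 28, 62]
Insert 8: [8, 53, 65, 99, 28, 62]
Insert 28: [8, 28, 53, 65, 99, 62]
Insert 62: [8, 28, 53, 62, 65, 99]

Sorted: [8, 28, 53, 62, 65, 99]


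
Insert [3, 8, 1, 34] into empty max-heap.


Insert 3: [3]
Insert 8: [8, 3]
Insert 1: [8, 3, 1]
Insert 34: [34, 8, 1, 3]

Final heap: [34, 8, 1, 3]


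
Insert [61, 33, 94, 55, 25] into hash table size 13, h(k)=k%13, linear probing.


Insert 61: h=9 -> slot 9
Insert 33: h=7 -> slot 7
Insert 94: h=3 -> slot 3
Insert 55: h=3, 1 probes -> slot 4
Insert 25: h=12 -> slot 12

Table: [None, None, None, 94, 55, None, None, 33, None, 61, None, None, 25]


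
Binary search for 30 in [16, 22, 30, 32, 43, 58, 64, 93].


Step 1: lo=0, hi=7, mid=3, val=32
Step 2: lo=0, hi=2, mid=1, val=22
Step 3: lo=2, hi=2, mid=2, val=30

Found at index 2


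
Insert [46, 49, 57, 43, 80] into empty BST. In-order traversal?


Insert 46: root
Insert 49: R from 46
Insert 57: R from 46 -> R from 49
Insert 43: L from 46
Insert 80: R from 46 -> R from 49 -> R from 57

In-order: [43, 46, 49, 57, 80]


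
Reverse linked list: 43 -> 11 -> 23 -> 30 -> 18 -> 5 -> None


Step 1: curr=43, set curr.next=prev(None) | reversed so far: 43
Step 2: curr=11, set curr.next=prev(43) | reversed so far: 11 -> 43
Step 3: curr=23, set curr.next=prev(11) | reversed so far: 23 -> 11 -> 43
Step 4: curr=30, set curr.next=prev(23) | reversed so far: 30 -> 23 -> 11 -> 43
Step 5: curr=18, set curr.next=prev(30) | reversed so far: 18 -> 30 -> 23 -> 11 -> 43
Step 6: curr=5, set curr.next=prev(18) | reversed so far: 5 -> 18 -> 30 -> 23 -> 11 -> 43

5 -> 18 -> 30 -> 23 -> 11 -> 43 -> None


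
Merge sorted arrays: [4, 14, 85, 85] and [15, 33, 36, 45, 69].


Take 4 from A
Take 14 from A
Take 15 from B
Take 33 from B
Take 36 from B
Take 45 from B
Take 69 from B

Merged: [4, 14, 15, 33, 36, 45, 69, 85, 85]


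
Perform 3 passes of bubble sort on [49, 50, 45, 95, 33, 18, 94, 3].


Initial: [49, 50, 45, 95, 33, 18, 94, 3]
Pass 1: [49, 45, 50, 33, 18, 94, 3, 95] (5 swaps)
Pass 2: [45, 49, 33, 18, 50, 3, 94, 95] (4 swaps)
Pass 3: [45, 33, 18, 49, 3, 50, 94, 95] (3 swaps)

After 3 passes: [45, 33, 18, 49, 3, 50, 94, 95]


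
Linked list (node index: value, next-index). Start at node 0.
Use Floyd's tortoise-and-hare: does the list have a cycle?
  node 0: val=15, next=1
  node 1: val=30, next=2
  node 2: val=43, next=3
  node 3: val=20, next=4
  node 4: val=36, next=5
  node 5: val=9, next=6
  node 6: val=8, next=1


Floyd's tortoise (slow, +1) and hare (fast, +2):
  init: slow=0, fast=0
  step 1: slow=1, fast=2
  step 2: slow=2, fast=4
  step 3: slow=3, fast=6
  step 4: slow=4, fast=2
  step 5: slow=5, fast=4
  step 6: slow=6, fast=6
  slow == fast at node 6: cycle detected

Cycle: yes


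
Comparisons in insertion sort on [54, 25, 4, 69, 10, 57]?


Algorithm: insertion sort
Input: [54, 25, 4, 69, 10, 57]
Sorted: [4, 10, 25, 54, 57, 69]

10


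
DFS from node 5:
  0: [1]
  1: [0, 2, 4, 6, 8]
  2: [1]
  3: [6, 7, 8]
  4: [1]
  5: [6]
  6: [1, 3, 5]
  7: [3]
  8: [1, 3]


Visit 5, push [6]
Visit 6, push [3, 1]
Visit 1, push [8, 4, 2, 0]
Visit 0, push []
Visit 2, push []
Visit 4, push []
Visit 8, push [3]
Visit 3, push [7]
Visit 7, push []

DFS order: [5, 6, 1, 0, 2, 4, 8, 3, 7]


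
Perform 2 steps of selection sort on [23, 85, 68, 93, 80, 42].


Initial: [23, 85, 68, 93, 80, 42]
Step 1: min=23 at 0
  Swap: [23, 85, 68, 93, 80, 42]
Step 2: min=42 at 5
  Swap: [23, 42, 68, 93, 80, 85]

After 2 steps: [23, 42, 68, 93, 80, 85]


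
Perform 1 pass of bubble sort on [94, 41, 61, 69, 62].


Initial: [94, 41, 61, 69, 62]
Pass 1: [41, 61, 69, 62, 94] (4 swaps)

After 1 pass: [41, 61, 69, 62, 94]


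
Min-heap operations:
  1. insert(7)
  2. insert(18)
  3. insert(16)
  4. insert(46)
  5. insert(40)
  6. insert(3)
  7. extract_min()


insert(7) -> [7]
insert(18) -> [7, 18]
insert(16) -> [7, 18, 16]
insert(46) -> [7, 18, 16, 46]
insert(40) -> [7, 18, 16, 46, 40]
insert(3) -> [3, 18, 7, 46, 40, 16]
extract_min()->3, [7, 18, 16, 46, 40]

Final heap: [7, 18, 16, 46, 40]


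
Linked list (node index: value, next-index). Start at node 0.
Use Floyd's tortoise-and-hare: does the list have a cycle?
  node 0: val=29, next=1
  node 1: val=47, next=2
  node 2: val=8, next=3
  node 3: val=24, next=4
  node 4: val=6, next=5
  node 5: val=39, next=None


Floyd's tortoise (slow, +1) and hare (fast, +2):
  init: slow=0, fast=0
  step 1: slow=1, fast=2
  step 2: slow=2, fast=4
  step 3: fast 4->5->None, no cycle

Cycle: no


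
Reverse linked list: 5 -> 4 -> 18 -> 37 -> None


Step 1: curr=5, set curr.next=prev(None) | reversed so far: 5
Step 2: curr=4, set curr.next=prev(5) | reversed so far: 4 -> 5
Step 3: curr=18, set curr.next=prev(4) | reversed so far: 18 -> 4 -> 5
Step 4: curr=37, set curr.next=prev(18) | reversed so far: 37 -> 18 -> 4 -> 5

37 -> 18 -> 4 -> 5 -> None


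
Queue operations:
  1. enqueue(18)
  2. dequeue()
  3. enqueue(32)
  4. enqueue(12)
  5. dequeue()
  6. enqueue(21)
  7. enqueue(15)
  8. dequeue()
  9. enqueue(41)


enqueue(18) -> [18]
dequeue()->18, []
enqueue(32) -> [32]
enqueue(12) -> [32, 12]
dequeue()->32, [12]
enqueue(21) -> [12, 21]
enqueue(15) -> [12, 21, 15]
dequeue()->12, [21, 15]
enqueue(41) -> [21, 15, 41]

Final queue: [21, 15, 41]


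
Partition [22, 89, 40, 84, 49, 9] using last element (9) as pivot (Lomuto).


Pivot: 9
Place pivot at 0: [9, 89, 40, 84, 49, 22]

Partitioned: [9, 89, 40, 84, 49, 22]


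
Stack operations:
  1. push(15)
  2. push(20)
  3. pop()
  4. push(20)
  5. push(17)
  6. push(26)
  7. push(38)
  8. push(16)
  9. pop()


push(15) -> [15]
push(20) -> [15, 20]
pop()->20, [15]
push(20) -> [15, 20]
push(17) -> [15, 20, 17]
push(26) -> [15, 20, 17, 26]
push(38) -> [15, 20, 17, 26, 38]
push(16) -> [15, 20, 17, 26, 38, 16]
pop()->16, [15, 20, 17, 26, 38]

Final stack: [15, 20, 17, 26, 38]


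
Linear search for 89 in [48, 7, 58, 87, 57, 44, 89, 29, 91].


i=0: 48!=89
i=1: 7!=89
i=2: 58!=89
i=3: 87!=89
i=4: 57!=89
i=5: 44!=89
i=6: 89==89 found!

Found at 6, 7 comps


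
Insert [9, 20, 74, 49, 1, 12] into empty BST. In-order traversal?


Insert 9: root
Insert 20: R from 9
Insert 74: R from 9 -> R from 20
Insert 49: R from 9 -> R from 20 -> L from 74
Insert 1: L from 9
Insert 12: R from 9 -> L from 20

In-order: [1, 9, 12, 20, 49, 74]


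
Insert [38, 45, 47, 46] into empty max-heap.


Insert 38: [38]
Insert 45: [45, 38]
Insert 47: [47, 38, 45]
Insert 46: [47, 46, 45, 38]

Final heap: [47, 46, 45, 38]


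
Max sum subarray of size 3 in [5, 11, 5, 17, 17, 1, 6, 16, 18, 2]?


[0:3]: 21
[1:4]: 33
[2:5]: 39
[3:6]: 35
[4:7]: 24
[5:8]: 23
[6:9]: 40
[7:10]: 36

Max: 40 at [6:9]


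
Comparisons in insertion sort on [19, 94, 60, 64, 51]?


Algorithm: insertion sort
Input: [19, 94, 60, 64, 51]
Sorted: [19, 51, 60, 64, 94]

9


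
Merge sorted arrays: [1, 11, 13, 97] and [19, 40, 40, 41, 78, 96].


Take 1 from A
Take 11 from A
Take 13 from A
Take 19 from B
Take 40 from B
Take 40 from B
Take 41 from B
Take 78 from B
Take 96 from B

Merged: [1, 11, 13, 19, 40, 40, 41, 78, 96, 97]


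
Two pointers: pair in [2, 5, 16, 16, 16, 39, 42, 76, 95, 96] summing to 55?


lo=0(2)+hi=9(96)=98
lo=0(2)+hi=8(95)=97
lo=0(2)+hi=7(76)=78
lo=0(2)+hi=6(42)=44
lo=1(5)+hi=6(42)=47
lo=2(16)+hi=6(42)=58
lo=2(16)+hi=5(39)=55

Yes: 16+39=55


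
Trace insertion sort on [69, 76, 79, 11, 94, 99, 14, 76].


Initial: [69, 76, 79, 11, 94, 99, 14, 76]
Insert 76: [69, 76, 79, 11, 94, 99, 14, 76]
Insert 79: [69, 76, 79, 11, 94, 99, 14, 76]
Insert 11: [11, 69, 76, 79, 94, 99, 14, 76]
Insert 94: [11, 69, 76, 79, 94, 99, 14, 76]
Insert 99: [11, 69, 76, 79, 94, 99, 14, 76]
Insert 14: [11, 14, 69, 76, 79, 94, 99, 76]
Insert 76: [11, 14, 69, 76, 76, 79, 94, 99]

Sorted: [11, 14, 69, 76, 76, 79, 94, 99]


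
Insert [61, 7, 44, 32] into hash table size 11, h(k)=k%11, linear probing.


Insert 61: h=6 -> slot 6
Insert 7: h=7 -> slot 7
Insert 44: h=0 -> slot 0
Insert 32: h=10 -> slot 10

Table: [44, None, None, None, None, None, 61, 7, None, None, 32]


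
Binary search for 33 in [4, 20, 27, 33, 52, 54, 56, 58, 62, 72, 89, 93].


Step 1: lo=0, hi=11, mid=5, val=54
Step 2: lo=0, hi=4, mid=2, val=27
Step 3: lo=3, hi=4, mid=3, val=33

Found at index 3


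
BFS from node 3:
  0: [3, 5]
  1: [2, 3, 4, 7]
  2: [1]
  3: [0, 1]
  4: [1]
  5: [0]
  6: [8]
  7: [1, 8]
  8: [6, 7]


Visit 3, enqueue [0, 1]
Visit 0, enqueue [5]
Visit 1, enqueue [2, 4, 7]
Visit 5, enqueue []
Visit 2, enqueue []
Visit 4, enqueue []
Visit 7, enqueue [8]
Visit 8, enqueue [6]
Visit 6, enqueue []

BFS order: [3, 0, 1, 5, 2, 4, 7, 8, 6]


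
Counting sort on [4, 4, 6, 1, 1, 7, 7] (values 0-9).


Input: [4, 4, 6, 1, 1, 7, 7]
Counts: [0, 2, 0, 0, 2, 0, 1, 2, 0, 0]

Sorted: [1, 1, 4, 4, 6, 7, 7]


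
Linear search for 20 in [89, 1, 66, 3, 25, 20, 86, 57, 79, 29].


i=0: 89!=20
i=1: 1!=20
i=2: 66!=20
i=3: 3!=20
i=4: 25!=20
i=5: 20==20 found!

Found at 5, 6 comps


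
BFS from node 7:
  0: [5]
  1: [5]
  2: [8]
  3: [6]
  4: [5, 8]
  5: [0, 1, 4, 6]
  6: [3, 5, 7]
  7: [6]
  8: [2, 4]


Visit 7, enqueue [6]
Visit 6, enqueue [3, 5]
Visit 3, enqueue []
Visit 5, enqueue [0, 1, 4]
Visit 0, enqueue []
Visit 1, enqueue []
Visit 4, enqueue [8]
Visit 8, enqueue [2]
Visit 2, enqueue []

BFS order: [7, 6, 3, 5, 0, 1, 4, 8, 2]


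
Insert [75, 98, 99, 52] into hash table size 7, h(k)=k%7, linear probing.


Insert 75: h=5 -> slot 5
Insert 98: h=0 -> slot 0
Insert 99: h=1 -> slot 1
Insert 52: h=3 -> slot 3

Table: [98, 99, None, 52, None, 75, None]


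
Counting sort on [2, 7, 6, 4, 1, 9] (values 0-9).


Input: [2, 7, 6, 4, 1, 9]
Counts: [0, 1, 1, 0, 1, 0, 1, 1, 0, 1]

Sorted: [1, 2, 4, 6, 7, 9]


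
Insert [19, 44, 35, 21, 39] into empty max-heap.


Insert 19: [19]
Insert 44: [44, 19]
Insert 35: [44, 19, 35]
Insert 21: [44, 21, 35, 19]
Insert 39: [44, 39, 35, 19, 21]

Final heap: [44, 39, 35, 19, 21]


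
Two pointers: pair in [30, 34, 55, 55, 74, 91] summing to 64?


lo=0(30)+hi=5(91)=121
lo=0(30)+hi=4(74)=104
lo=0(30)+hi=3(55)=85
lo=0(30)+hi=2(55)=85
lo=0(30)+hi=1(34)=64

Yes: 30+34=64


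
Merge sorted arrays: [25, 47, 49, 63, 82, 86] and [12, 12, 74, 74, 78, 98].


Take 12 from B
Take 12 from B
Take 25 from A
Take 47 from A
Take 49 from A
Take 63 from A
Take 74 from B
Take 74 from B
Take 78 from B
Take 82 from A
Take 86 from A

Merged: [12, 12, 25, 47, 49, 63, 74, 74, 78, 82, 86, 98]


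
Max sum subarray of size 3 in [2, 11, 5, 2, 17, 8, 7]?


[0:3]: 18
[1:4]: 18
[2:5]: 24
[3:6]: 27
[4:7]: 32

Max: 32 at [4:7]


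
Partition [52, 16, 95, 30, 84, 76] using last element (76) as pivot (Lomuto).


Pivot: 76
  52 <= 76: advance i (no swap)
  16 <= 76: advance i (no swap)
  30 <= 76: swap -> [52, 16, 30, 95, 84, 76]
Place pivot at 3: [52, 16, 30, 76, 84, 95]

Partitioned: [52, 16, 30, 76, 84, 95]


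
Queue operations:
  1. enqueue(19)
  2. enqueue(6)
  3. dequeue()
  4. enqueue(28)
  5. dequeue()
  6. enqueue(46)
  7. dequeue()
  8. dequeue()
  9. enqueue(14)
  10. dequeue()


enqueue(19) -> [19]
enqueue(6) -> [19, 6]
dequeue()->19, [6]
enqueue(28) -> [6, 28]
dequeue()->6, [28]
enqueue(46) -> [28, 46]
dequeue()->28, [46]
dequeue()->46, []
enqueue(14) -> [14]
dequeue()->14, []

Final queue: []


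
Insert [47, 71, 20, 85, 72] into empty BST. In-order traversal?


Insert 47: root
Insert 71: R from 47
Insert 20: L from 47
Insert 85: R from 47 -> R from 71
Insert 72: R from 47 -> R from 71 -> L from 85

In-order: [20, 47, 71, 72, 85]


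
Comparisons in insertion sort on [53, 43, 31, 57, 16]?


Algorithm: insertion sort
Input: [53, 43, 31, 57, 16]
Sorted: [16, 31, 43, 53, 57]

8


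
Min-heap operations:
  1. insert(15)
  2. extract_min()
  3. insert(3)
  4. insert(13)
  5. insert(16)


insert(15) -> [15]
extract_min()->15, []
insert(3) -> [3]
insert(13) -> [3, 13]
insert(16) -> [3, 13, 16]

Final heap: [3, 13, 16]


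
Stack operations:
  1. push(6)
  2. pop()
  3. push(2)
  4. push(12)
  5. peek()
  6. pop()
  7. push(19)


push(6) -> [6]
pop()->6, []
push(2) -> [2]
push(12) -> [2, 12]
peek()->12
pop()->12, [2]
push(19) -> [2, 19]

Final stack: [2, 19]


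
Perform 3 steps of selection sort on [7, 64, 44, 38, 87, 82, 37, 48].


Initial: [7, 64, 44, 38, 87, 82, 37, 48]
Step 1: min=7 at 0
  Swap: [7, 64, 44, 38, 87, 82, 37, 48]
Step 2: min=37 at 6
  Swap: [7, 37, 44, 38, 87, 82, 64, 48]
Step 3: min=38 at 3
  Swap: [7, 37, 38, 44, 87, 82, 64, 48]

After 3 steps: [7, 37, 38, 44, 87, 82, 64, 48]


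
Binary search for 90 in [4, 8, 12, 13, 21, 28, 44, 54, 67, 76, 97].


Step 1: lo=0, hi=10, mid=5, val=28
Step 2: lo=6, hi=10, mid=8, val=67
Step 3: lo=9, hi=10, mid=9, val=76
Step 4: lo=10, hi=10, mid=10, val=97

Not found


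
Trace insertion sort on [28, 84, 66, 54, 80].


Initial: [28, 84, 66, 54, 80]
Insert 84: [28, 84, 66, 54, 80]
Insert 66: [28, 66, 84, 54, 80]
Insert 54: [28, 54, 66, 84, 80]
Insert 80: [28, 54, 66, 80, 84]

Sorted: [28, 54, 66, 80, 84]


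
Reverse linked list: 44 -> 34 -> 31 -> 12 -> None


Step 1: curr=44, set curr.next=prev(None) | reversed so far: 44
Step 2: curr=34, set curr.next=prev(44) | reversed so far: 34 -> 44
Step 3: curr=31, set curr.next=prev(34) | reversed so far: 31 -> 34 -> 44
Step 4: curr=12, set curr.next=prev(31) | reversed so far: 12 -> 31 -> 34 -> 44

12 -> 31 -> 34 -> 44 -> None


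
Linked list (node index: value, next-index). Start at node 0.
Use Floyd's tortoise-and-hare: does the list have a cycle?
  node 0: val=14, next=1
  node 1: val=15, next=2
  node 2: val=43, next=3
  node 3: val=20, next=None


Floyd's tortoise (slow, +1) and hare (fast, +2):
  init: slow=0, fast=0
  step 1: slow=1, fast=2
  step 2: fast 2->3->None, no cycle

Cycle: no


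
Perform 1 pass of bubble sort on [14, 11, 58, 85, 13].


Initial: [14, 11, 58, 85, 13]
Pass 1: [11, 14, 58, 13, 85] (2 swaps)

After 1 pass: [11, 14, 58, 13, 85]


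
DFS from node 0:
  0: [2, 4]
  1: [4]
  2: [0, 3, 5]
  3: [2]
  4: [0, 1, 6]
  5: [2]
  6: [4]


Visit 0, push [4, 2]
Visit 2, push [5, 3]
Visit 3, push []
Visit 5, push []
Visit 4, push [6, 1]
Visit 1, push []
Visit 6, push []

DFS order: [0, 2, 3, 5, 4, 1, 6]


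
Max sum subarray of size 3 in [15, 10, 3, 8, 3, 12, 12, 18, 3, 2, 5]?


[0:3]: 28
[1:4]: 21
[2:5]: 14
[3:6]: 23
[4:7]: 27
[5:8]: 42
[6:9]: 33
[7:10]: 23
[8:11]: 10

Max: 42 at [5:8]


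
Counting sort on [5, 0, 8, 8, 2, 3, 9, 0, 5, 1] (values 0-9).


Input: [5, 0, 8, 8, 2, 3, 9, 0, 5, 1]
Counts: [2, 1, 1, 1, 0, 2, 0, 0, 2, 1]

Sorted: [0, 0, 1, 2, 3, 5, 5, 8, 8, 9]


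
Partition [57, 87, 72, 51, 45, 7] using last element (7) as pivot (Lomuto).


Pivot: 7
Place pivot at 0: [7, 87, 72, 51, 45, 57]

Partitioned: [7, 87, 72, 51, 45, 57]


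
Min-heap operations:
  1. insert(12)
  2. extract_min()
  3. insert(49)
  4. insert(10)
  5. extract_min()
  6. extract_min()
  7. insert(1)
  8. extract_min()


insert(12) -> [12]
extract_min()->12, []
insert(49) -> [49]
insert(10) -> [10, 49]
extract_min()->10, [49]
extract_min()->49, []
insert(1) -> [1]
extract_min()->1, []

Final heap: []


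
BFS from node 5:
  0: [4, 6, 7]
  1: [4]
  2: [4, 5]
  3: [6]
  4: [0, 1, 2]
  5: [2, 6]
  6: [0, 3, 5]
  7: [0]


Visit 5, enqueue [2, 6]
Visit 2, enqueue [4]
Visit 6, enqueue [0, 3]
Visit 4, enqueue [1]
Visit 0, enqueue [7]
Visit 3, enqueue []
Visit 1, enqueue []
Visit 7, enqueue []

BFS order: [5, 2, 6, 4, 0, 3, 1, 7]


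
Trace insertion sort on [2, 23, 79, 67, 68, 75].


Initial: [2, 23, 79, 67, 68, 75]
Insert 23: [2, 23, 79, 67, 68, 75]
Insert 79: [2, 23, 79, 67, 68, 75]
Insert 67: [2, 23, 67, 79, 68, 75]
Insert 68: [2, 23, 67, 68, 79, 75]
Insert 75: [2, 23, 67, 68, 75, 79]

Sorted: [2, 23, 67, 68, 75, 79]


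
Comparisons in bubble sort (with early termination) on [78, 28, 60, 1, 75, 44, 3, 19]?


Algorithm: bubble sort (with early termination)
Input: [78, 28, 60, 1, 75, 44, 3, 19]
Sorted: [1, 3, 19, 28, 44, 60, 75, 78]

27


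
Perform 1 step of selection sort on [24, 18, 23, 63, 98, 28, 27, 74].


Initial: [24, 18, 23, 63, 98, 28, 27, 74]
Step 1: min=18 at 1
  Swap: [18, 24, 23, 63, 98, 28, 27, 74]

After 1 step: [18, 24, 23, 63, 98, 28, 27, 74]


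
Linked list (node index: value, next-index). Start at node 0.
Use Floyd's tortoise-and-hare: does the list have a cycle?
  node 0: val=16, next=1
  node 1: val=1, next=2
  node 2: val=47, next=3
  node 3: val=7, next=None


Floyd's tortoise (slow, +1) and hare (fast, +2):
  init: slow=0, fast=0
  step 1: slow=1, fast=2
  step 2: fast 2->3->None, no cycle

Cycle: no


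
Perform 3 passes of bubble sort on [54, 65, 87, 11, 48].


Initial: [54, 65, 87, 11, 48]
Pass 1: [54, 65, 11, 48, 87] (2 swaps)
Pass 2: [54, 11, 48, 65, 87] (2 swaps)
Pass 3: [11, 48, 54, 65, 87] (2 swaps)

After 3 passes: [11, 48, 54, 65, 87]


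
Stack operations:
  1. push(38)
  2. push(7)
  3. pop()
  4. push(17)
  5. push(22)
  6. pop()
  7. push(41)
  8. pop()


push(38) -> [38]
push(7) -> [38, 7]
pop()->7, [38]
push(17) -> [38, 17]
push(22) -> [38, 17, 22]
pop()->22, [38, 17]
push(41) -> [38, 17, 41]
pop()->41, [38, 17]

Final stack: [38, 17]


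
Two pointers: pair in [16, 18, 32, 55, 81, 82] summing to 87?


lo=0(16)+hi=5(82)=98
lo=0(16)+hi=4(81)=97
lo=0(16)+hi=3(55)=71
lo=1(18)+hi=3(55)=73
lo=2(32)+hi=3(55)=87

Yes: 32+55=87


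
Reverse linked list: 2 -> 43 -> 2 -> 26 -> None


Step 1: curr=2, set curr.next=prev(None) | reversed so far: 2
Step 2: curr=43, set curr.next=prev(2) | reversed so far: 43 -> 2
Step 3: curr=2, set curr.next=prev(43) | reversed so far: 2 -> 43 -> 2
Step 4: curr=26, set curr.next=prev(2) | reversed so far: 26 -> 2 -> 43 -> 2

26 -> 2 -> 43 -> 2 -> None


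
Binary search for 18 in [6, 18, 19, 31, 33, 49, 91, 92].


Step 1: lo=0, hi=7, mid=3, val=31
Step 2: lo=0, hi=2, mid=1, val=18

Found at index 1


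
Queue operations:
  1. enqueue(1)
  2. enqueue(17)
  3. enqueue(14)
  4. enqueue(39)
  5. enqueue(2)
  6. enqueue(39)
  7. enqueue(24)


enqueue(1) -> [1]
enqueue(17) -> [1, 17]
enqueue(14) -> [1, 17, 14]
enqueue(39) -> [1, 17, 14, 39]
enqueue(2) -> [1, 17, 14, 39, 2]
enqueue(39) -> [1, 17, 14, 39, 2, 39]
enqueue(24) -> [1, 17, 14, 39, 2, 39, 24]

Final queue: [1, 17, 14, 39, 2, 39, 24]


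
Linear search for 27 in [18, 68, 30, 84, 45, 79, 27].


i=0: 18!=27
i=1: 68!=27
i=2: 30!=27
i=3: 84!=27
i=4: 45!=27
i=5: 79!=27
i=6: 27==27 found!

Found at 6, 7 comps


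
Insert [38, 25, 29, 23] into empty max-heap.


Insert 38: [38]
Insert 25: [38, 25]
Insert 29: [38, 25, 29]
Insert 23: [38, 25, 29, 23]

Final heap: [38, 25, 29, 23]


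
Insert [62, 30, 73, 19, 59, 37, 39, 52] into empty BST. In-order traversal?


Insert 62: root
Insert 30: L from 62
Insert 73: R from 62
Insert 19: L from 62 -> L from 30
Insert 59: L from 62 -> R from 30
Insert 37: L from 62 -> R from 30 -> L from 59
Insert 39: L from 62 -> R from 30 -> L from 59 -> R from 37
Insert 52: L from 62 -> R from 30 -> L from 59 -> R from 37 -> R from 39

In-order: [19, 30, 37, 39, 52, 59, 62, 73]


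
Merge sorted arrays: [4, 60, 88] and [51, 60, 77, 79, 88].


Take 4 from A
Take 51 from B
Take 60 from A
Take 60 from B
Take 77 from B
Take 79 from B
Take 88 from A

Merged: [4, 51, 60, 60, 77, 79, 88, 88]


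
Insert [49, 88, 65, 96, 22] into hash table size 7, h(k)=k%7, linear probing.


Insert 49: h=0 -> slot 0
Insert 88: h=4 -> slot 4
Insert 65: h=2 -> slot 2
Insert 96: h=5 -> slot 5
Insert 22: h=1 -> slot 1

Table: [49, 22, 65, None, 88, 96, None]


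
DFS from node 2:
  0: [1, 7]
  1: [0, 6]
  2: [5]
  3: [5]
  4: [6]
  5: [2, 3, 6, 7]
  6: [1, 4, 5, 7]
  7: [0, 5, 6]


Visit 2, push [5]
Visit 5, push [7, 6, 3]
Visit 3, push []
Visit 6, push [7, 4, 1]
Visit 1, push [0]
Visit 0, push [7]
Visit 7, push []
Visit 4, push []

DFS order: [2, 5, 3, 6, 1, 0, 7, 4]


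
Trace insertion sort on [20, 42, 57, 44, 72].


Initial: [20, 42, 57, 44, 72]
Insert 42: [20, 42, 57, 44, 72]
Insert 57: [20, 42, 57, 44, 72]
Insert 44: [20, 42, 44, 57, 72]
Insert 72: [20, 42, 44, 57, 72]

Sorted: [20, 42, 44, 57, 72]


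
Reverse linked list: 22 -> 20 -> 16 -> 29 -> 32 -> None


Step 1: curr=22, set curr.next=prev(None) | reversed so far: 22
Step 2: curr=20, set curr.next=prev(22) | reversed so far: 20 -> 22
Step 3: curr=16, set curr.next=prev(20) | reversed so far: 16 -> 20 -> 22
Step 4: curr=29, set curr.next=prev(16) | reversed so far: 29 -> 16 -> 20 -> 22
Step 5: curr=32, set curr.next=prev(29) | reversed so far: 32 -> 29 -> 16 -> 20 -> 22

32 -> 29 -> 16 -> 20 -> 22 -> None


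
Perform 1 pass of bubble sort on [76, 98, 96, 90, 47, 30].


Initial: [76, 98, 96, 90, 47, 30]
Pass 1: [76, 96, 90, 47, 30, 98] (4 swaps)

After 1 pass: [76, 96, 90, 47, 30, 98]


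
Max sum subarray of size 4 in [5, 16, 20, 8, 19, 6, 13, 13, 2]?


[0:4]: 49
[1:5]: 63
[2:6]: 53
[3:7]: 46
[4:8]: 51
[5:9]: 34

Max: 63 at [1:5]


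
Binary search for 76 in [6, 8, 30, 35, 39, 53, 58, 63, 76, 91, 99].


Step 1: lo=0, hi=10, mid=5, val=53
Step 2: lo=6, hi=10, mid=8, val=76

Found at index 8


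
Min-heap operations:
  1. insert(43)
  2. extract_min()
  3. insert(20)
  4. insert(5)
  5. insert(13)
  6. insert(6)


insert(43) -> [43]
extract_min()->43, []
insert(20) -> [20]
insert(5) -> [5, 20]
insert(13) -> [5, 20, 13]
insert(6) -> [5, 6, 13, 20]

Final heap: [5, 6, 13, 20]


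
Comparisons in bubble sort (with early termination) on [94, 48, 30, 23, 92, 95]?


Algorithm: bubble sort (with early termination)
Input: [94, 48, 30, 23, 92, 95]
Sorted: [23, 30, 48, 92, 94, 95]

14


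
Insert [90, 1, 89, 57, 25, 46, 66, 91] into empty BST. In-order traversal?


Insert 90: root
Insert 1: L from 90
Insert 89: L from 90 -> R from 1
Insert 57: L from 90 -> R from 1 -> L from 89
Insert 25: L from 90 -> R from 1 -> L from 89 -> L from 57
Insert 46: L from 90 -> R from 1 -> L from 89 -> L from 57 -> R from 25
Insert 66: L from 90 -> R from 1 -> L from 89 -> R from 57
Insert 91: R from 90

In-order: [1, 25, 46, 57, 66, 89, 90, 91]


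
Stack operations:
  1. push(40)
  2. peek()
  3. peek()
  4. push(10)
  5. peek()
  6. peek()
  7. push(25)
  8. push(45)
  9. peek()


push(40) -> [40]
peek()->40
peek()->40
push(10) -> [40, 10]
peek()->10
peek()->10
push(25) -> [40, 10, 25]
push(45) -> [40, 10, 25, 45]
peek()->45

Final stack: [40, 10, 25, 45]


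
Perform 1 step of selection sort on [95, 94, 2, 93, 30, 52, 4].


Initial: [95, 94, 2, 93, 30, 52, 4]
Step 1: min=2 at 2
  Swap: [2, 94, 95, 93, 30, 52, 4]

After 1 step: [2, 94, 95, 93, 30, 52, 4]


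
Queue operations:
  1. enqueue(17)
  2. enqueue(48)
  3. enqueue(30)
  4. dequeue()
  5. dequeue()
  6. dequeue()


enqueue(17) -> [17]
enqueue(48) -> [17, 48]
enqueue(30) -> [17, 48, 30]
dequeue()->17, [48, 30]
dequeue()->48, [30]
dequeue()->30, []

Final queue: []


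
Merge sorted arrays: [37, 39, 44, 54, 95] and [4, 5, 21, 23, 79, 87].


Take 4 from B
Take 5 from B
Take 21 from B
Take 23 from B
Take 37 from A
Take 39 from A
Take 44 from A
Take 54 from A
Take 79 from B
Take 87 from B

Merged: [4, 5, 21, 23, 37, 39, 44, 54, 79, 87, 95]


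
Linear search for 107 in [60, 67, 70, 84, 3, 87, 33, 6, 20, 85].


i=0: 60!=107
i=1: 67!=107
i=2: 70!=107
i=3: 84!=107
i=4: 3!=107
i=5: 87!=107
i=6: 33!=107
i=7: 6!=107
i=8: 20!=107
i=9: 85!=107

Not found, 10 comps


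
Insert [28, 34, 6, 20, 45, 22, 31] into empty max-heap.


Insert 28: [28]
Insert 34: [34, 28]
Insert 6: [34, 28, 6]
Insert 20: [34, 28, 6, 20]
Insert 45: [45, 34, 6, 20, 28]
Insert 22: [45, 34, 22, 20, 28, 6]
Insert 31: [45, 34, 31, 20, 28, 6, 22]

Final heap: [45, 34, 31, 20, 28, 6, 22]


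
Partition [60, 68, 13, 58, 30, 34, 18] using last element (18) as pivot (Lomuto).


Pivot: 18
  13 <= 18: swap -> [13, 68, 60, 58, 30, 34, 18]
Place pivot at 1: [13, 18, 60, 58, 30, 34, 68]

Partitioned: [13, 18, 60, 58, 30, 34, 68]


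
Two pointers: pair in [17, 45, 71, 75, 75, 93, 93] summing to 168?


lo=0(17)+hi=6(93)=110
lo=1(45)+hi=6(93)=138
lo=2(71)+hi=6(93)=164
lo=3(75)+hi=6(93)=168

Yes: 75+93=168


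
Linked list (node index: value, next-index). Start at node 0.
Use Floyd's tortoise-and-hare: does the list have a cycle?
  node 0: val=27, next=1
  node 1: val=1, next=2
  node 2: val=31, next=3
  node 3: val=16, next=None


Floyd's tortoise (slow, +1) and hare (fast, +2):
  init: slow=0, fast=0
  step 1: slow=1, fast=2
  step 2: fast 2->3->None, no cycle

Cycle: no


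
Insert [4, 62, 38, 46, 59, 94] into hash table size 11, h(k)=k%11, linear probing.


Insert 4: h=4 -> slot 4
Insert 62: h=7 -> slot 7
Insert 38: h=5 -> slot 5
Insert 46: h=2 -> slot 2
Insert 59: h=4, 2 probes -> slot 6
Insert 94: h=6, 2 probes -> slot 8

Table: [None, None, 46, None, 4, 38, 59, 62, 94, None, None]


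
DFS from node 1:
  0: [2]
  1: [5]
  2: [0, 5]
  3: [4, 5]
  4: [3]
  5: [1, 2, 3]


Visit 1, push [5]
Visit 5, push [3, 2]
Visit 2, push [0]
Visit 0, push []
Visit 3, push [4]
Visit 4, push []

DFS order: [1, 5, 2, 0, 3, 4]


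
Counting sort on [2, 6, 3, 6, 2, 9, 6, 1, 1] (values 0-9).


Input: [2, 6, 3, 6, 2, 9, 6, 1, 1]
Counts: [0, 2, 2, 1, 0, 0, 3, 0, 0, 1]

Sorted: [1, 1, 2, 2, 3, 6, 6, 6, 9]


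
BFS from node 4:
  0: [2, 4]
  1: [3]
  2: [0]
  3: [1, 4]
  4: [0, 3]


Visit 4, enqueue [0, 3]
Visit 0, enqueue [2]
Visit 3, enqueue [1]
Visit 2, enqueue []
Visit 1, enqueue []

BFS order: [4, 0, 3, 2, 1]


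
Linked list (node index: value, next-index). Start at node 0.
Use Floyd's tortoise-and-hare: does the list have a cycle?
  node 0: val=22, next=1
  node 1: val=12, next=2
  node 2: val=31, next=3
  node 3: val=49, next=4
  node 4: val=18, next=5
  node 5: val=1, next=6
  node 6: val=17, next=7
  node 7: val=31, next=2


Floyd's tortoise (slow, +1) and hare (fast, +2):
  init: slow=0, fast=0
  step 1: slow=1, fast=2
  step 2: slow=2, fast=4
  step 3: slow=3, fast=6
  step 4: slow=4, fast=2
  step 5: slow=5, fast=4
  step 6: slow=6, fast=6
  slow == fast at node 6: cycle detected

Cycle: yes


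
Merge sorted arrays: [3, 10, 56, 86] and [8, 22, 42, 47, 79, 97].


Take 3 from A
Take 8 from B
Take 10 from A
Take 22 from B
Take 42 from B
Take 47 from B
Take 56 from A
Take 79 from B
Take 86 from A

Merged: [3, 8, 10, 22, 42, 47, 56, 79, 86, 97]


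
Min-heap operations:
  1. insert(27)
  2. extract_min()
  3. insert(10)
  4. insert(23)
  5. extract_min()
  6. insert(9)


insert(27) -> [27]
extract_min()->27, []
insert(10) -> [10]
insert(23) -> [10, 23]
extract_min()->10, [23]
insert(9) -> [9, 23]

Final heap: [9, 23]


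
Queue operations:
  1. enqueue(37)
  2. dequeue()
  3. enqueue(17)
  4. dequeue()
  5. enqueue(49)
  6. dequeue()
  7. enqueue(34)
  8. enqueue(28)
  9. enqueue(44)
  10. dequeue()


enqueue(37) -> [37]
dequeue()->37, []
enqueue(17) -> [17]
dequeue()->17, []
enqueue(49) -> [49]
dequeue()->49, []
enqueue(34) -> [34]
enqueue(28) -> [34, 28]
enqueue(44) -> [34, 28, 44]
dequeue()->34, [28, 44]

Final queue: [28, 44]


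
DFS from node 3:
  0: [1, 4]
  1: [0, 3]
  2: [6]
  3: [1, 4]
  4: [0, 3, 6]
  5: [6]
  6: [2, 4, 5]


Visit 3, push [4, 1]
Visit 1, push [0]
Visit 0, push [4]
Visit 4, push [6]
Visit 6, push [5, 2]
Visit 2, push []
Visit 5, push []

DFS order: [3, 1, 0, 4, 6, 2, 5]


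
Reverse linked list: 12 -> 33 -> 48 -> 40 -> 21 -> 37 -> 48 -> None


Step 1: curr=12, set curr.next=prev(None) | reversed so far: 12
Step 2: curr=33, set curr.next=prev(12) | reversed so far: 33 -> 12
Step 3: curr=48, set curr.next=prev(33) | reversed so far: 48 -> 33 -> 12
Step 4: curr=40, set curr.next=prev(48) | reversed so far: 40 -> 48 -> 33 -> 12
Step 5: curr=21, set curr.next=prev(40) | reversed so far: 21 -> 40 -> 48 -> 33 -> 12
Step 6: curr=37, set curr.next=prev(21) | reversed so far: 37 -> 21 -> 40 -> 48 -> 33 -> 12
Step 7: curr=48, set curr.next=prev(37) | reversed so far: 48 -> 37 -> 21 -> 40 -> 48 -> 33 -> 12

48 -> 37 -> 21 -> 40 -> 48 -> 33 -> 12 -> None


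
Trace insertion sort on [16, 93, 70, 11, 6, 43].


Initial: [16, 93, 70, 11, 6, 43]
Insert 93: [16, 93, 70, 11, 6, 43]
Insert 70: [16, 70, 93, 11, 6, 43]
Insert 11: [11, 16, 70, 93, 6, 43]
Insert 6: [6, 11, 16, 70, 93, 43]
Insert 43: [6, 11, 16, 43, 70, 93]

Sorted: [6, 11, 16, 43, 70, 93]


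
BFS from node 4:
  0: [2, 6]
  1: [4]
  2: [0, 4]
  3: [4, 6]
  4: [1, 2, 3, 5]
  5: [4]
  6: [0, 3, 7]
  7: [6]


Visit 4, enqueue [1, 2, 3, 5]
Visit 1, enqueue []
Visit 2, enqueue [0]
Visit 3, enqueue [6]
Visit 5, enqueue []
Visit 0, enqueue []
Visit 6, enqueue [7]
Visit 7, enqueue []

BFS order: [4, 1, 2, 3, 5, 0, 6, 7]


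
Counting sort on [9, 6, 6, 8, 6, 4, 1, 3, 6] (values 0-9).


Input: [9, 6, 6, 8, 6, 4, 1, 3, 6]
Counts: [0, 1, 0, 1, 1, 0, 4, 0, 1, 1]

Sorted: [1, 3, 4, 6, 6, 6, 6, 8, 9]


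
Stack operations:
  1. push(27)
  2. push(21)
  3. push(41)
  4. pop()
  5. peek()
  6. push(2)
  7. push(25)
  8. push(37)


push(27) -> [27]
push(21) -> [27, 21]
push(41) -> [27, 21, 41]
pop()->41, [27, 21]
peek()->21
push(2) -> [27, 21, 2]
push(25) -> [27, 21, 2, 25]
push(37) -> [27, 21, 2, 25, 37]

Final stack: [27, 21, 2, 25, 37]


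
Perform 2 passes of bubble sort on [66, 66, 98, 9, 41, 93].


Initial: [66, 66, 98, 9, 41, 93]
Pass 1: [66, 66, 9, 41, 93, 98] (3 swaps)
Pass 2: [66, 9, 41, 66, 93, 98] (2 swaps)

After 2 passes: [66, 9, 41, 66, 93, 98]


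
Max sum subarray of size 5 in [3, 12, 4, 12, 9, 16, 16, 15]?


[0:5]: 40
[1:6]: 53
[2:7]: 57
[3:8]: 68

Max: 68 at [3:8]


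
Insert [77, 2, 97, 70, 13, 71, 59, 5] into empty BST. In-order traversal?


Insert 77: root
Insert 2: L from 77
Insert 97: R from 77
Insert 70: L from 77 -> R from 2
Insert 13: L from 77 -> R from 2 -> L from 70
Insert 71: L from 77 -> R from 2 -> R from 70
Insert 59: L from 77 -> R from 2 -> L from 70 -> R from 13
Insert 5: L from 77 -> R from 2 -> L from 70 -> L from 13

In-order: [2, 5, 13, 59, 70, 71, 77, 97]


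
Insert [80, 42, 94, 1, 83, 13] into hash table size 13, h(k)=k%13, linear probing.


Insert 80: h=2 -> slot 2
Insert 42: h=3 -> slot 3
Insert 94: h=3, 1 probes -> slot 4
Insert 1: h=1 -> slot 1
Insert 83: h=5 -> slot 5
Insert 13: h=0 -> slot 0

Table: [13, 1, 80, 42, 94, 83, None, None, None, None, None, None, None]


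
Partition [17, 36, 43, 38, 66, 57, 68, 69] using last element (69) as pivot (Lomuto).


Pivot: 69
  17 <= 69: advance i (no swap)
  36 <= 69: advance i (no swap)
  43 <= 69: advance i (no swap)
  38 <= 69: advance i (no swap)
  66 <= 69: advance i (no swap)
  57 <= 69: advance i (no swap)
  68 <= 69: advance i (no swap)
Place pivot at 7: [17, 36, 43, 38, 66, 57, 68, 69]

Partitioned: [17, 36, 43, 38, 66, 57, 68, 69]


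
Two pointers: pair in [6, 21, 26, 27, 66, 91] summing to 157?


lo=0(6)+hi=5(91)=97
lo=1(21)+hi=5(91)=112
lo=2(26)+hi=5(91)=117
lo=3(27)+hi=5(91)=118
lo=4(66)+hi=5(91)=157

Yes: 66+91=157


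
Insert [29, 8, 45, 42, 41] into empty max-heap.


Insert 29: [29]
Insert 8: [29, 8]
Insert 45: [45, 8, 29]
Insert 42: [45, 42, 29, 8]
Insert 41: [45, 42, 29, 8, 41]

Final heap: [45, 42, 29, 8, 41]


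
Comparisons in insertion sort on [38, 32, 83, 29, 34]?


Algorithm: insertion sort
Input: [38, 32, 83, 29, 34]
Sorted: [29, 32, 34, 38, 83]

8


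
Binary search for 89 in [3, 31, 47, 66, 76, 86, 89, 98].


Step 1: lo=0, hi=7, mid=3, val=66
Step 2: lo=4, hi=7, mid=5, val=86
Step 3: lo=6, hi=7, mid=6, val=89

Found at index 6


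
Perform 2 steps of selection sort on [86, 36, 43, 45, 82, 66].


Initial: [86, 36, 43, 45, 82, 66]
Step 1: min=36 at 1
  Swap: [36, 86, 43, 45, 82, 66]
Step 2: min=43 at 2
  Swap: [36, 43, 86, 45, 82, 66]

After 2 steps: [36, 43, 86, 45, 82, 66]


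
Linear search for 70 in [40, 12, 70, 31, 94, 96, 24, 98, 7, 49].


i=0: 40!=70
i=1: 12!=70
i=2: 70==70 found!

Found at 2, 3 comps


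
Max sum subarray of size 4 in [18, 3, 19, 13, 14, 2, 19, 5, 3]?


[0:4]: 53
[1:5]: 49
[2:6]: 48
[3:7]: 48
[4:8]: 40
[5:9]: 29

Max: 53 at [0:4]


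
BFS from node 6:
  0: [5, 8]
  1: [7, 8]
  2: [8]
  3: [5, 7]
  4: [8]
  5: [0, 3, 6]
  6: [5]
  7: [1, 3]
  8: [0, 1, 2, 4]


Visit 6, enqueue [5]
Visit 5, enqueue [0, 3]
Visit 0, enqueue [8]
Visit 3, enqueue [7]
Visit 8, enqueue [1, 2, 4]
Visit 7, enqueue []
Visit 1, enqueue []
Visit 2, enqueue []
Visit 4, enqueue []

BFS order: [6, 5, 0, 3, 8, 7, 1, 2, 4]


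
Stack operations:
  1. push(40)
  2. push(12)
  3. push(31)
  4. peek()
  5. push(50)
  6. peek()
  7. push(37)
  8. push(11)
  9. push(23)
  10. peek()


push(40) -> [40]
push(12) -> [40, 12]
push(31) -> [40, 12, 31]
peek()->31
push(50) -> [40, 12, 31, 50]
peek()->50
push(37) -> [40, 12, 31, 50, 37]
push(11) -> [40, 12, 31, 50, 37, 11]
push(23) -> [40, 12, 31, 50, 37, 11, 23]
peek()->23

Final stack: [40, 12, 31, 50, 37, 11, 23]


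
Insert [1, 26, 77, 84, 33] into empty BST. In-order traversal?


Insert 1: root
Insert 26: R from 1
Insert 77: R from 1 -> R from 26
Insert 84: R from 1 -> R from 26 -> R from 77
Insert 33: R from 1 -> R from 26 -> L from 77

In-order: [1, 26, 33, 77, 84]


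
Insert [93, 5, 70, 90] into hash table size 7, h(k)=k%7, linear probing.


Insert 93: h=2 -> slot 2
Insert 5: h=5 -> slot 5
Insert 70: h=0 -> slot 0
Insert 90: h=6 -> slot 6

Table: [70, None, 93, None, None, 5, 90]


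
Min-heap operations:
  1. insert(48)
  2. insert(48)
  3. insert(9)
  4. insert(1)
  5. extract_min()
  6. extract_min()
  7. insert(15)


insert(48) -> [48]
insert(48) -> [48, 48]
insert(9) -> [9, 48, 48]
insert(1) -> [1, 9, 48, 48]
extract_min()->1, [9, 48, 48]
extract_min()->9, [48, 48]
insert(15) -> [15, 48, 48]

Final heap: [15, 48, 48]


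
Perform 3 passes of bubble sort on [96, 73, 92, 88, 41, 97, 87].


Initial: [96, 73, 92, 88, 41, 97, 87]
Pass 1: [73, 92, 88, 41, 96, 87, 97] (5 swaps)
Pass 2: [73, 88, 41, 92, 87, 96, 97] (3 swaps)
Pass 3: [73, 41, 88, 87, 92, 96, 97] (2 swaps)

After 3 passes: [73, 41, 88, 87, 92, 96, 97]


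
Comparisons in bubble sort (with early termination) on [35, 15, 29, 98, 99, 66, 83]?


Algorithm: bubble sort (with early termination)
Input: [35, 15, 29, 98, 99, 66, 83]
Sorted: [15, 29, 35, 66, 83, 98, 99]

15


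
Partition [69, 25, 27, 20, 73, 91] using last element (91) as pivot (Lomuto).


Pivot: 91
  69 <= 91: advance i (no swap)
  25 <= 91: advance i (no swap)
  27 <= 91: advance i (no swap)
  20 <= 91: advance i (no swap)
  73 <= 91: advance i (no swap)
Place pivot at 5: [69, 25, 27, 20, 73, 91]

Partitioned: [69, 25, 27, 20, 73, 91]


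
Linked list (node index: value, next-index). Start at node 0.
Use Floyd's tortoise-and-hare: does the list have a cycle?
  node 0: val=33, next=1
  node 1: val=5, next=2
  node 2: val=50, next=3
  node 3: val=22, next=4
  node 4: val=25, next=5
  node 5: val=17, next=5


Floyd's tortoise (slow, +1) and hare (fast, +2):
  init: slow=0, fast=0
  step 1: slow=1, fast=2
  step 2: slow=2, fast=4
  step 3: slow=3, fast=5
  step 4: slow=4, fast=5
  step 5: slow=5, fast=5
  slow == fast at node 5: cycle detected

Cycle: yes


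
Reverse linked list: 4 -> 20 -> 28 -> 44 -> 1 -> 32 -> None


Step 1: curr=4, set curr.next=prev(None) | reversed so far: 4
Step 2: curr=20, set curr.next=prev(4) | reversed so far: 20 -> 4
Step 3: curr=28, set curr.next=prev(20) | reversed so far: 28 -> 20 -> 4
Step 4: curr=44, set curr.next=prev(28) | reversed so far: 44 -> 28 -> 20 -> 4
Step 5: curr=1, set curr.next=prev(44) | reversed so far: 1 -> 44 -> 28 -> 20 -> 4
Step 6: curr=32, set curr.next=prev(1) | reversed so far: 32 -> 1 -> 44 -> 28 -> 20 -> 4

32 -> 1 -> 44 -> 28 -> 20 -> 4 -> None


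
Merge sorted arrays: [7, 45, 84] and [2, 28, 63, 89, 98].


Take 2 from B
Take 7 from A
Take 28 from B
Take 45 from A
Take 63 from B
Take 84 from A

Merged: [2, 7, 28, 45, 63, 84, 89, 98]


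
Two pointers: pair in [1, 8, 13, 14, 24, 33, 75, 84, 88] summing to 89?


lo=0(1)+hi=8(88)=89

Yes: 1+88=89


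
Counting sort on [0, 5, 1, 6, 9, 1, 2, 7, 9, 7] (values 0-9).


Input: [0, 5, 1, 6, 9, 1, 2, 7, 9, 7]
Counts: [1, 2, 1, 0, 0, 1, 1, 2, 0, 2]

Sorted: [0, 1, 1, 2, 5, 6, 7, 7, 9, 9]


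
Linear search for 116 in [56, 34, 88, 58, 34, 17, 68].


i=0: 56!=116
i=1: 34!=116
i=2: 88!=116
i=3: 58!=116
i=4: 34!=116
i=5: 17!=116
i=6: 68!=116

Not found, 7 comps


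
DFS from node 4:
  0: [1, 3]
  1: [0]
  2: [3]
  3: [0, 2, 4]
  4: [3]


Visit 4, push [3]
Visit 3, push [2, 0]
Visit 0, push [1]
Visit 1, push []
Visit 2, push []

DFS order: [4, 3, 0, 1, 2]


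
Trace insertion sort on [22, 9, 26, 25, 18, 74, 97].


Initial: [22, 9, 26, 25, 18, 74, 97]
Insert 9: [9, 22, 26, 25, 18, 74, 97]
Insert 26: [9, 22, 26, 25, 18, 74, 97]
Insert 25: [9, 22, 25, 26, 18, 74, 97]
Insert 18: [9, 18, 22, 25, 26, 74, 97]
Insert 74: [9, 18, 22, 25, 26, 74, 97]
Insert 97: [9, 18, 22, 25, 26, 74, 97]

Sorted: [9, 18, 22, 25, 26, 74, 97]


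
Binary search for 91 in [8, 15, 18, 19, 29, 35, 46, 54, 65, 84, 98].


Step 1: lo=0, hi=10, mid=5, val=35
Step 2: lo=6, hi=10, mid=8, val=65
Step 3: lo=9, hi=10, mid=9, val=84
Step 4: lo=10, hi=10, mid=10, val=98

Not found


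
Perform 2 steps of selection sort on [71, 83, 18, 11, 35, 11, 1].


Initial: [71, 83, 18, 11, 35, 11, 1]
Step 1: min=1 at 6
  Swap: [1, 83, 18, 11, 35, 11, 71]
Step 2: min=11 at 3
  Swap: [1, 11, 18, 83, 35, 11, 71]

After 2 steps: [1, 11, 18, 83, 35, 11, 71]


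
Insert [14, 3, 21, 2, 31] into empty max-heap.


Insert 14: [14]
Insert 3: [14, 3]
Insert 21: [21, 3, 14]
Insert 2: [21, 3, 14, 2]
Insert 31: [31, 21, 14, 2, 3]

Final heap: [31, 21, 14, 2, 3]


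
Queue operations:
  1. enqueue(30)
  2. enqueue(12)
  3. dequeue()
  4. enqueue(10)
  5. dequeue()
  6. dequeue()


enqueue(30) -> [30]
enqueue(12) -> [30, 12]
dequeue()->30, [12]
enqueue(10) -> [12, 10]
dequeue()->12, [10]
dequeue()->10, []

Final queue: []


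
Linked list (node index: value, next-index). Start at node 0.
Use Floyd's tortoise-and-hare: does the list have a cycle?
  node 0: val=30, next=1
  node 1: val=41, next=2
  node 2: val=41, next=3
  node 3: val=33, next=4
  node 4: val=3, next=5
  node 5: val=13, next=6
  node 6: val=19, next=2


Floyd's tortoise (slow, +1) and hare (fast, +2):
  init: slow=0, fast=0
  step 1: slow=1, fast=2
  step 2: slow=2, fast=4
  step 3: slow=3, fast=6
  step 4: slow=4, fast=3
  step 5: slow=5, fast=5
  slow == fast at node 5: cycle detected

Cycle: yes


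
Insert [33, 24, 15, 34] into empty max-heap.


Insert 33: [33]
Insert 24: [33, 24]
Insert 15: [33, 24, 15]
Insert 34: [34, 33, 15, 24]

Final heap: [34, 33, 15, 24]


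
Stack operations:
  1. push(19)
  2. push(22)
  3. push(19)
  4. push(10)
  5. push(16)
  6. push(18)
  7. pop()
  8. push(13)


push(19) -> [19]
push(22) -> [19, 22]
push(19) -> [19, 22, 19]
push(10) -> [19, 22, 19, 10]
push(16) -> [19, 22, 19, 10, 16]
push(18) -> [19, 22, 19, 10, 16, 18]
pop()->18, [19, 22, 19, 10, 16]
push(13) -> [19, 22, 19, 10, 16, 13]

Final stack: [19, 22, 19, 10, 16, 13]


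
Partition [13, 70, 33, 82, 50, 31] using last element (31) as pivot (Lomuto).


Pivot: 31
  13 <= 31: advance i (no swap)
Place pivot at 1: [13, 31, 33, 82, 50, 70]

Partitioned: [13, 31, 33, 82, 50, 70]


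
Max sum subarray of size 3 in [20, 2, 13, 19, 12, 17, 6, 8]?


[0:3]: 35
[1:4]: 34
[2:5]: 44
[3:6]: 48
[4:7]: 35
[5:8]: 31

Max: 48 at [3:6]


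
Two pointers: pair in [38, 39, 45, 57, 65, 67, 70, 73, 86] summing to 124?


lo=0(38)+hi=8(86)=124

Yes: 38+86=124
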